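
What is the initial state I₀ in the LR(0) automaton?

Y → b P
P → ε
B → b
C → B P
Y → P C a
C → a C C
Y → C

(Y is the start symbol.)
First, augment the grammar with Y' → Y
I₀ = CLOSURE({ [Y' → . Y] }):
  [Y' → . Y] has the dot before Y: add [Y → . b P], [Y → . P C a], [Y → . C]
  [Y → . P C a] has the dot before P: add [P → .]
  [Y → . C] has the dot before C: add [C → . B P], [C → . a C C]
  [C → . B P] has the dot before B: add [B → . b]
No further items can be added.

I₀ = { [B → . b], [C → . B P], [C → . a C C], [P → .], [Y → . C], [Y → . P C a], [Y → . b P], [Y' → . Y] }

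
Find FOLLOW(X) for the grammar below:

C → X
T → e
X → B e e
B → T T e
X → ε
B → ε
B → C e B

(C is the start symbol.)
{ $, 'e' }

To compute FOLLOW(X), find every occurrence of X on a right-hand side N → α X β: add FIRST(β) \ {ε}, and if β is empty or nullable also add FOLLOW(N). Iterate to a fixed point.

In C → X: X is at the end, add FOLLOW(C)

The FOLLOW sets referred to above (computed the same way, to a fixed point):
  FOLLOW(C) = { $, 'e' }

Taking the union: FOLLOW(X) = { $, 'e' }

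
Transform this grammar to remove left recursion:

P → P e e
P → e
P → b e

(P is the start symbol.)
P is directly left-recursive. The standard transformation for
  A → A α₁ | ... | A α_m | β₁ | ... | β_n
is
  A  → β₁ A' | ... | β_n A'
  A' → α₁ A' | ... | α_m A' | ε

P → e becomes P → e P'
P → b e becomes P → b e P'
P → P e e becomes P' → e e P'
Add P' → ε

Resulting grammar:
P → e P'
P → b e P'
P' → e e P'
P' → ε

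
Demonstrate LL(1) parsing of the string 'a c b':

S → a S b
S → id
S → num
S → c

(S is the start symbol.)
LL(1) parsing maintains a stack (initially the start symbol over $) and the input. At each step: if the stack top is a terminal, match it against the current input token; if it is a non-terminal N, replace it with the RHS of M[N, lookahead] (the unique production whose predict set contains the lookahead).

Stack is shown with the top on the left.

Stack    Input    Action
------------------------
S $      a c b $  output S → a S b
a S b $  a c b $  match 'a'
S b $    c b $    output S → c
c b $    c b $    match 'c'
b $      b $      match 'b'
$        $        accept

The string is accepted.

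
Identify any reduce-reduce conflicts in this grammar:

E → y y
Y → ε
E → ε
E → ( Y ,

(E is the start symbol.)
A reduce-reduce conflict occurs when an LR(0) state has two complete items [A → α .] and [B → β .] — both call for a reduction, and with no lookahead the parser cannot choose between them.

Augment with E' → E and build the canonical LR(0) collection (I0 = CLOSURE({[E' → . E]}), then GOTO on every symbol after a dot until no new states appear). It has 7 states:
  I0: { [E → . ( Y ,], [E → . y y], [E → .], [E' → . E] }  — shift, reduce
  I1: { [E → ( . Y ,], [Y → .] }  — reduce
  I2: { [E' → E .] }  — accept
  I3: { [E → y . y] }  — shift
  I4: { [E → y y .] }  — reduce
  I5: { [E → ( Y . ,] }  — shift
  I6: { [E → ( Y , .] }  — reduce

No state contains more than one complete item.

Answer: No reduce-reduce conflicts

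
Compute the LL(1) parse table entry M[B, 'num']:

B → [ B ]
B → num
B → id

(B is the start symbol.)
To find M[B, 'num'], we find productions for B where 'num' is in the predict set (PREDICT(N → α) = (FIRST(α) \ {ε}) ∪ (FOLLOW(N) if α ⇒* ε)).

B → [ B ]: PREDICT = { '[' }
B → num: PREDICT = { 'num' }
  'num' is in predict set, so this production goes in M[B, 'num']
B → id: PREDICT = { 'id' }

M[B, 'num'] = B → num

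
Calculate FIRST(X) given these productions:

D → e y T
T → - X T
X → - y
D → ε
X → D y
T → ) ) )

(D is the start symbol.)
To compute FIRST(X), examine every production with X on the left-hand side, reading each right-hand side left to right until a non-nullable symbol is reached.

FIRST sets of the other non-terminals involved (by the same procedure, iterated to a fixed point):
  FIRST(D) = { 'e', ε }

From X → - y:
  - '-' is a terminal: add '-' and stop
From X → D y:
  - D is a non-terminal: add FIRST(D) \ {ε} = { 'e' }
    D is nullable, so continue to the next symbol
  - y is a terminal: add 'y' and stop

Collecting: FIRST(X) = { '-', 'e', 'y' }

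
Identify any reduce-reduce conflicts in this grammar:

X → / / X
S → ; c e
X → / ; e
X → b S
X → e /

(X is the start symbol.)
Augment with X' → X and build the canonical LR(0) collection (I0 = CLOSURE({[X' → . X]}), then GOTO on every symbol after a dot until no new states appear). It has 14 states:
  I0: { [X → . / / X], [X → . / ; e], [X → . b S], [X → . e /], [X' → . X] }  — shift
  I1: { [X → / . / X], [X → / . ; e] }  — shift
  I2: { [X' → X .] }  — accept
  I3: { [S → . ; c e], [X → b . S] }  — shift
  I4: { [X → e . /] }  — shift
  I5: { [X → e / .] }  — reduce
  I6: { [S → ; . c e] }  — shift
  I7: { [X → b S .] }  — reduce
  I8: { [S → ; c . e] }  — shift
  I9: { [S → ; c e .] }  — reduce
  I10: { [X → . / / X], [X → . / ; e], [X → . b S], [X → . e /], [X → / / . X] }  — shift
  I11: { [X → / ; . e] }  — shift
  I12: { [X → / ; e .] }  — reduce
  I13: { [X → / / X .] }  — reduce

No state contains more than one complete item.

Answer: No reduce-reduce conflicts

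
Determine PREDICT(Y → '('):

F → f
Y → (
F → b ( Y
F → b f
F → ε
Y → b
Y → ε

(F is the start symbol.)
PREDICT(Y → '(') = (FIRST(RHS) \ {ε}) ∪ (FOLLOW(Y) if ε ∈ FIRST(RHS), i.e. RHS ⇒* ε)
FIRST('(') = { '(' }
ε ∉ FIRST('('), so FOLLOW(Y) is not added.
PREDICT(Y → '(') = { '(' }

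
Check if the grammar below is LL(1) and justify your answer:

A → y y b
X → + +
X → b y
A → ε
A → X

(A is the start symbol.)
Yes, the grammar is LL(1).

A grammar is LL(1) if for each non-terminal N with multiple productions, the predict sets of those productions are pairwise disjoint, where PREDICT(N → α) = (FIRST(α) \ {ε}) ∪ (FOLLOW(N) if α ⇒* ε).

Relevant sets:
  FIRST(X) = { '+', 'b' }
  FOLLOW(A) = { $ }

For A:
  PREDICT(A → y y b) = { 'y' }
  PREDICT(A → ε) = { $ }
  PREDICT(A → X) = { '+', 'b' }
For X:
  PREDICT(X → '+' '+') = { '+' }
  PREDICT(X → b y) = { 'b' }

All predict sets are disjoint. The grammar IS LL(1).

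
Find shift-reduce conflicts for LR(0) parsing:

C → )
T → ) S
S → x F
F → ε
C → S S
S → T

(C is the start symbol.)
Augment with C' → C and build the canonical LR(0) collection (I0 = CLOSURE({[C' → . C]}), then GOTO on every symbol after a dot until no new states appear). It has 10 states:
  I0: { [C → . )], [C → . S S], [C' → . C], [S → . T], [S → . x F], [T → . ) S] }  — shift
  I1: { [C → ) .], [S → . T], [S → . x F], [T → ) . S], [T → . ) S] }  — shift, reduce
  I2: { [C' → C .] }  — accept
  I3: { [C → S . S], [S → . T], [S → . x F], [T → . ) S] }  — shift
  I4: { [S → T .] }  — reduce
  I5: { [F → .], [S → x . F] }  — reduce
  I6: { [S → x F .] }  — reduce
  I7: { [S → . T], [S → . x F], [T → ) . S], [T → . ) S] }  — shift
  I8: { [C → S S .] }  — reduce
  I9: { [T → ) S .] }  — reduce

I1 contains reduce item [C → ) .] and shift items [S → . x F], [T → . ) S] — shift-reduce conflict.

Answer: Yes — I1: [C → ) .] vs [S → . x F]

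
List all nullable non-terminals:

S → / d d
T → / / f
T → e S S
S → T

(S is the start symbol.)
There are no ε-productions, so no non-terminal can derive ε.
No non-terminals are nullable.

Answer: None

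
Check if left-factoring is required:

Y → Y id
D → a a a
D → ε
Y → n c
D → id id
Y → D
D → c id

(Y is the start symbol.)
Left-factoring is needed when two productions for the same non-terminal
share a common prefix on the right-hand side.

Productions for Y:
  Y → Y id
  Y → n c
  Y → D
Productions for D:
  D → a a a
  D → ε
  D → id id
  D → c id

No common prefixes found.

Answer: No, left-factoring is not needed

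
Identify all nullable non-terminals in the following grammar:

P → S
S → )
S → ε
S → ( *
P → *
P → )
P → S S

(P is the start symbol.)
A non-terminal is nullable if it can derive ε (the empty string): either it has an ε-production, or it has a production whose right-hand side consists entirely of nullable non-terminals.

ε-productions: S → ε
So S is immediately nullable.
P → S: every symbol on the right is nullable, so P is nullable too.
Every non-terminal is now nullable.
Nullable = { 'P', 'S' }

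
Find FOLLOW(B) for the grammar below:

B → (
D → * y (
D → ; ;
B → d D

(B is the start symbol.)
B is the start symbol, so $ ∈ FOLLOW(B).
B does not occur on any right-hand side.

Taking the union: FOLLOW(B) = { $ }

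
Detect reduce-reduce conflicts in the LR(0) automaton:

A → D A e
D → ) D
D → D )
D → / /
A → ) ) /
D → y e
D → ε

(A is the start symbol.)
Yes — I7: [D → .] vs [D → D ) .]

A reduce-reduce conflict occurs when an LR(0) state has two complete items [A → α .] and [B → β .] — both call for a reduction, and with no lookahead the parser cannot choose between them.

Augment with A' → A and build the canonical LR(0) collection (I0 = CLOSURE({[A' → . A]}), then GOTO on every symbol after a dot until no new states appear). It has 16 states:
  I0: { [A → . ) ) /], [A → . D A e], [A' → . A], [D → . ) D], [D → . / /], [D → . D )], [D → . y e], [D → .] }  — shift, reduce
  I1: { [A → ) . ) /], [D → ) . D], [D → . ) D], [D → . / /], [D → . D )], [D → . y e], [D → .] }  — shift, reduce
  I2: { [D → / . /] }  — shift
  I3: { [A' → A .] }  — accept
  I4: { [A → . ) ) /], [A → . D A e], [A → D . A e], [D → . ) D], [D → . / /], [D → . D )], [D → . y e], [D → .], [D → D . )] }  — shift, reduce
  I5: { [D → y . e] }  — shift
  I6: { [D → y e .] }  — reduce
  I7: { [A → ) . ) /], [D → ) . D], [D → . ) D], [D → . / /], [D → . D )], [D → . y e], [D → .], [D → D ) .] }  — shift, 2 reduces
  I8: { [A → D A . e] }  — shift
  I9: { [A → D A e .] }  — reduce
  I10: { [A → ) ) . /], [D → ) . D], [D → . ) D], [D → . / /], [D → . D )], [D → . y e], [D → .] }  — shift, reduce
  I11: { [D → ) D .], [D → D . )] }  — shift, reduce
  I12: { [D → D ) .] }  — reduce
  I13: { [D → ) . D], [D → . ) D], [D → . / /], [D → . D )], [D → . y e], [D → .] }  — shift, reduce
  I14: { [A → ) ) / .], [D → / . /] }  — shift, reduce
  I15: { [D → / / .] }  — reduce

I7 contains complete items [D → .], [D → D ) .] — reduce-reduce conflict.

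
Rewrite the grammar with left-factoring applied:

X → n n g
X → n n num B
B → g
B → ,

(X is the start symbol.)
X → n n X'
X' → g
X' → num B
B → g
B → ,

Left-factoring transforms A → αβ₁ | αβ₂ into A → αA' and A' → β₁ | β₂
(α is the longest common prefix among the alternatives). Repeat until
no nonterminal has two alternatives with a common prefix.

Round 1: X has alternatives sharing prefix 'n n'. Introduce X': X → n n X'
  Add: X' → g
  Add: X' → num B

No remaining common prefixes — done.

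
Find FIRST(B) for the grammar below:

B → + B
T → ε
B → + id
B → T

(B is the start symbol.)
{ '+', ε }

FIRST sets of the other non-terminals involved (by the same procedure, iterated to a fixed point):
  FIRST(T) = { ε }

From B → + B:
  - '+' is a terminal: add '+' and stop
From B → + id:
  - '+' is a terminal: add '+' and stop
From B → T:
  - T is a non-terminal: add FIRST(T) \ {ε} = { }
    T is nullable and nothing follows, so the whole right-hand side can vanish: ε ∈ FIRST(B)

Collecting: FIRST(B) = { '+', ε }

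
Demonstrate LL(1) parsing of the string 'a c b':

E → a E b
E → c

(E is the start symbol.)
LL(1) parsing maintains a stack (initially the start symbol over $) and the input. At each step: if the stack top is a terminal, match it against the current input token; if it is a non-terminal N, replace it with the RHS of M[N, lookahead] (the unique production whose predict set contains the lookahead).

Stack is shown with the top on the left.

Stack    Input    Action
------------------------
E $      a c b $  output E → a E b
a E b $  a c b $  match 'a'
E b $    c b $    output E → c
c b $    c b $    match 'c'
b $      b $      match 'b'
$        $        accept

The string is accepted.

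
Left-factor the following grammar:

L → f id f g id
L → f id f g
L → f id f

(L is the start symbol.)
Left-factoring transforms A → αβ₁ | αβ₂ into A → αA' and A' → β₁ | β₂
(α is the longest common prefix among the alternatives). Repeat until
no nonterminal has two alternatives with a common prefix.

Round 1: L has alternatives sharing prefix 'f id f'. Introduce L': L → f id f L'
  Add: L' → g id
  Add: L' → g
  Add: L' → ε

Round 2: L' has alternatives sharing prefix 'g'. Introduce L'': L' → g L''
  Add: L'' → id
  Add: L'' → ε

No remaining common prefixes — done.

Resulting grammar:
L → f id f L'
L' → g L''
L'' → id
L'' → ε
L' → ε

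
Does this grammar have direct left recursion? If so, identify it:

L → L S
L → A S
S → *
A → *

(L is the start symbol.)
Yes, L is left-recursive

L → L S: LEFT RECURSIVE (starts with L)
L → A S: starts with A
S → *: starts with '*'
A → *: starts with '*'

The grammar has direct left recursion on: L.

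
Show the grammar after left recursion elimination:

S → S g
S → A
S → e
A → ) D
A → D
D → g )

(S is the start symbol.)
S → A S'
S → e S'
S' → g S'
S' → ε
A → ) D
A → D
D → g )

S is directly left-recursive. The standard transformation for
  A → A α₁ | ... | A α_m | β₁ | ... | β_n
is
  A  → β₁ A' | ... | β_n A'
  A' → α₁ A' | ... | α_m A' | ε

S → A becomes S → A S'
S → e becomes S → e S'
S → S g becomes S' → g S'
Add S' → ε

Productions for other non-terminals are unchanged:
  A → ) D
  A → D
  D → g )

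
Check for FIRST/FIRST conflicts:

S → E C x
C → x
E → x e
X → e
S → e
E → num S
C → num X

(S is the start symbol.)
No FIRST/FIRST conflicts.

FIRST sets of the non-terminals at (or reachable through a nullable prefix from) the front of some alternative:
  FIRST(E) = { 'num', 'x' }

Productions for S:
  S → E C x: FIRST = { 'num', 'x' }
  S → e: FIRST = { 'e' }
Productions for C:
  C → x: FIRST = { 'x' }
  C → num X: FIRST = { 'num' }
Productions for E:
  E → x e: FIRST = { 'x' }
  E → num S: FIRST = { 'num' }
X has only one production, so no FIRST/FIRST conflict is possible there.

All alternatives of each non-terminal have pairwise disjoint FIRST sets.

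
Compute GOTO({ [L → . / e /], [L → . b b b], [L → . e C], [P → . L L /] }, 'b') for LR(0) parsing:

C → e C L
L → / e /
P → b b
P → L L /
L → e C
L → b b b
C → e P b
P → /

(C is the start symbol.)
GOTO(I, 'b') = CLOSURE({ [A → αX.β] : [A → α.Xβ] ∈ I, X = 'b' })

Items with dot before 'b', with the dot advanced:
  [L → . b b b] → [L → b . b b]
Closure adds nothing (no advanced item has the dot before a non-terminal).

GOTO = { [L → b . b b] }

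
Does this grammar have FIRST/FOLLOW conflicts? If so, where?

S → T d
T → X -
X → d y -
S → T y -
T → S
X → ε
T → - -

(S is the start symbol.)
No FIRST/FOLLOW conflicts.

Nullable non-terminals: X.

X: nullable alternative(s) X → ε; FOLLOW(X) = { '-' }
  X → d y -: FIRST \ {ε} = { 'd' } — disjoint from FOLLOW(X)
  X → ε: FIRST \ {ε} = { } — this is the only nullable alternative, skip

S, T have no nullable alternative, so no FIRST/FOLLOW check is needed there.

No FIRST/FOLLOW conflicts found.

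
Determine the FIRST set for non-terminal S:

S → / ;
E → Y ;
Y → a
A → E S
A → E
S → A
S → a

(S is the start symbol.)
FIRST sets of the other non-terminals involved (by the same procedure, iterated to a fixed point):
  FIRST(A) = { 'a' }

From S → / ;:
  - '/' is a terminal: add '/' and stop
From S → A:
  - A is a non-terminal: add FIRST(A) \ {ε} = { 'a' }
    A is not nullable, so stop
From S → a:
  - a is a terminal: add 'a' and stop

Collecting: FIRST(S) = { '/', 'a' }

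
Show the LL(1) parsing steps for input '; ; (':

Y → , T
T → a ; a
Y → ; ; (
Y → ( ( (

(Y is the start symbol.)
LL(1) parsing maintains a stack (initially the start symbol over $) and the input. At each step: if the stack top is a terminal, match it against the current input token; if it is a non-terminal N, replace it with the RHS of M[N, lookahead] (the unique production whose predict set contains the lookahead).

Stack is shown with the top on the left.

Stack    Input    Action
------------------------
Y $      ; ; ( $  output Y → ; ; (
; ; ( $  ; ; ( $  match ';'
; ( $    ; ( $    match ';'
( $      ( $      match '('
$        $        accept

The string is accepted.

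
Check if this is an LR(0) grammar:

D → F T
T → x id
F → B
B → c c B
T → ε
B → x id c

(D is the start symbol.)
No. Shift-reduce conflict between [T → .] and [T → . x id]

A grammar is LR(0) if no state in the canonical LR(0) collection has:
  - both a shift item (dot before a terminal) and a complete item (shift-reduce conflict), or
  - two or more complete items (reduce-reduce conflict; the accept item [D' → D .] counts as a complete item here).

Augment with D' → D and build the canonical LR(0) collection (I0 = CLOSURE({[D' → . D]}), then GOTO on every symbol after a dot until no new states appear). It has 13 states:
  I0: { [B → . c c B], [B → . x id c], [D → . F T], [D' → . D], [F → . B] }  — shift
  I1: { [F → B .] }  — reduce
  I2: { [D' → D .] }  — accept
  I3: { [D → F . T], [T → . x id], [T → .] }  — shift, reduce
  I4: { [B → c . c B] }  — shift
  I5: { [B → x . id c] }  — shift
  I6: { [B → x id . c] }  — shift
  I7: { [B → x id c .] }  — reduce
  I8: { [B → . c c B], [B → . x id c], [B → c c . B] }  — shift
  I9: { [B → c c B .] }  — reduce
  I10: { [D → F T .] }  — reduce
  I11: { [T → x . id] }  — shift
  I12: { [T → x id .] }  — reduce

Conflict in state I3:
  Shift-reduce conflict between [T → .] and [T → . x id]
So the grammar is NOT LR(0).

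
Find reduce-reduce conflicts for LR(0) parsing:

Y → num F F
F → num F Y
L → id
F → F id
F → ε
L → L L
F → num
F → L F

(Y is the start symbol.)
Augment with Y' → Y and build the canonical LR(0) collection (I0 = CLOSURE({[Y' → . Y]}), then GOTO on every symbol after a dot until no new states appear). It has 14 states:
  I0: { [Y → . num F F], [Y' → . Y] }  — shift
  I1: { [Y' → Y .] }  — accept
  I2: { [F → . F id], [F → . L F], [F → . num F Y], [F → . num], [F → .], [L → . L L], [L → . id], [Y → num . F F] }  — shift, reduce
  I3: { [F → . F id], [F → . L F], [F → . num F Y], [F → . num], [F → .], [F → F . id], [L → . L L], [L → . id], [Y → num F . F] }  — shift, reduce
  I4: { [F → . F id], [F → . L F], [F → . num F Y], [F → . num], [F → .], [F → L . F], [L → . L L], [L → . id], [L → L . L] }  — shift, reduce
  I5: { [L → id .] }  — reduce
  I6: { [F → . F id], [F → . L F], [F → . num F Y], [F → . num], [F → .], [F → num . F Y], [F → num .], [L → . L L], [L → . id] }  — shift, 2 reduces
  I7: { [F → F . id], [F → num F . Y], [Y → . num F F] }  — shift
  I8: { [F → num F Y .] }  — reduce
  I9: { [F → F id .] }  — reduce
  I10: { [F → F . id], [F → L F .] }  — shift, reduce
  I11: { [F → . F id], [F → . L F], [F → . num F Y], [F → . num], [F → .], [F → L . F], [L → . L L], [L → . id], [L → L . L], [L → L L .] }  — shift, 2 reduces
  I12: { [F → F . id], [Y → num F F .] }  — shift, reduce
  I13: { [F → F id .], [L → id .] }  — 2 reduces

I6 contains complete items [F → .], [F → num .] — reduce-reduce conflict.
I11 contains complete items [F → .], [L → L L .] — reduce-reduce conflict.
I13 contains complete items [F → F id .], [L → id .] — reduce-reduce conflict.

Answer: Yes — I6: [F → .] vs [F → num .]; I11: [F → .] vs [L → L L .]; I13: [F → F id .] vs [L → id .]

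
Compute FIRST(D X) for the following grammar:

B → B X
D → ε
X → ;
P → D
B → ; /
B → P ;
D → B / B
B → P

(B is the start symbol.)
{ '/', ';' }

FIRST sets of the non-terminals involved (from the grammar, by fixed-point iteration):
  FIRST(D) = { '/', ';', ε }
  FIRST(X) = { ';' }

To compute FIRST(D X), process the symbols left to right:
Symbol D is a non-terminal. Add FIRST(D) \ {ε} = { '/', ';' }
D is nullable (ε ∈ FIRST(D)), continue to the next symbol.
Symbol X is a non-terminal. Add FIRST(X) \ {ε} = { ';' }
X is not nullable (ε ∉ FIRST(X)), so stop here.
FIRST(D X) = { '/', ';' }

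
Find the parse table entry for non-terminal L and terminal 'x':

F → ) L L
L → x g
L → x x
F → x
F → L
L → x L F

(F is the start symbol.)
L → x g, L → x x, L → x L F

To find M[L, 'x'], we find productions for L where 'x' is in the predict set (PREDICT(N → α) = (FIRST(α) \ {ε}) ∪ (FOLLOW(N) if α ⇒* ε)).

L → x g: PREDICT = { 'x' }
  'x' is in predict set, so this production goes in M[L, 'x']
L → x x: PREDICT = { 'x' }
  'x' is in predict set, so this production goes in M[L, 'x']
L → x L F: PREDICT = { 'x' }
  'x' is in predict set, so this production goes in M[L, 'x']

M[L, 'x'] = L → x g, L → x x, L → x L F  (a multiply-defined cell — the grammar is not LL(1))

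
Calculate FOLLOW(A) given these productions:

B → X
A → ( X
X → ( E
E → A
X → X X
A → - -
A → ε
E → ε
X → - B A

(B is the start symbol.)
{ $, '(', '-' }

To compute FOLLOW(A), find every occurrence of A on a right-hand side N → α A β: add FIRST(β) \ {ε}, and if β is empty or nullable also add FOLLOW(N). Iterate to a fixed point.

In E → A: A is at the end, add FOLLOW(E)
In X → - B A: A is at the end, add FOLLOW(X)

The FOLLOW sets referred to above (computed the same way, to a fixed point):
  FOLLOW(E) = { $, '(', '-' }
  FOLLOW(X) = { $, '(', '-' }

Taking the union: FOLLOW(A) = { $, '(', '-' }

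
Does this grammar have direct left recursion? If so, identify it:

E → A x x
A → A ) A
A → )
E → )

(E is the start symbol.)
E → A x x: starts with A
A → A ) A: LEFT RECURSIVE (starts with A)
A → ): starts with ')'
E → ): starts with ')'

The grammar has direct left recursion on: A.

Answer: Yes, A is left-recursive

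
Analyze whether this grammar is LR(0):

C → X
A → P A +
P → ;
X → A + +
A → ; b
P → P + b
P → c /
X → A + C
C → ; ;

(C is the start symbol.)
No. Shift-reduce conflict between [P → ; .] and [A → ; . b]

A grammar is LR(0) if no state in the canonical LR(0) collection has:
  - both a shift item (dot before a terminal) and a complete item (shift-reduce conflict), or
  - two or more complete items (reduce-reduce conflict; the accept item [C' → C .] counts as a complete item here).

Augment with C' → C and build the canonical LR(0) collection (I0 = CLOSURE({[C' → . C]}), then GOTO on every symbol after a dot until no new states appear). It has 18 states:
  I0: { [A → . ; b], [A → . P A +], [C → . ; ;], [C → . X], [C' → . C], [P → . ;], [P → . P + b], [P → . c /], [X → . A + +], [X → . A + C] }  — shift
  I1: { [A → ; . b], [C → ; . ;], [P → ; .] }  — shift, reduce
  I2: { [X → A . + +], [X → A . + C] }  — shift
  I3: { [C' → C .] }  — accept
  I4: { [A → . ; b], [A → . P A +], [A → P . A +], [P → . ;], [P → . P + b], [P → . c /], [P → P . + b] }  — shift
  I5: { [C → X .] }  — reduce
  I6: { [P → c . /] }  — shift
  I7: { [P → c / .] }  — reduce
  I8: { [P → P + . b] }  — shift
  I9: { [A → ; . b], [P → ; .] }  — shift, reduce
  I10: { [A → P A . +] }  — shift
  I11: { [A → P A + .] }  — reduce
  I12: { [A → ; b .] }  — reduce
  I13: { [P → P + b .] }  — reduce
  I14: { [A → . ; b], [A → . P A +], [C → . ; ;], [C → . X], [P → . ;], [P → . P + b], [P → . c /], [X → . A + +], [X → . A + C], [X → A + . +], [X → A + . C] }  — shift
  I15: { [X → A + + .] }  — reduce
  I16: { [X → A + C .] }  — reduce
  I17: { [C → ; ; .] }  — reduce

Conflict in state I1:
  Shift-reduce conflict between [P → ; .] and [A → ; . b]
So the grammar is NOT LR(0).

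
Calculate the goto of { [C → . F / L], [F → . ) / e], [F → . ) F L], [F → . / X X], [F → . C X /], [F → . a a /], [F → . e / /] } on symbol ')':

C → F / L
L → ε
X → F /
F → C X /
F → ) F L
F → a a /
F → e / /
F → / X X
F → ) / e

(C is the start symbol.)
{ [C → . F / L], [F → ) . / e], [F → ) . F L], [F → . ) / e], [F → . ) F L], [F → . / X X], [F → . C X /], [F → . a a /], [F → . e / /] }

GOTO(I, ')') = CLOSURE({ [A → αX.β] : [A → α.Xβ] ∈ I, X = ')' })

Items with dot before ')', with the dot advanced:
  [F → . ) / e] → [F → ) . / e]
  [F → . ) F L] → [F → ) . F L]
Closure of the advanced items:
  [F → ) . F L] has the dot before F: add [F → . C X /], [F → . ) F L], [F → . a a /], [F → . e / /], [F → . / X X], [F → . ) / e]
  [F → . C X /] has the dot before C: add [C → . F / L]

GOTO = { [C → . F / L], [F → ) . / e], [F → ) . F L], [F → . ) / e], [F → . ) F L], [F → . / X X], [F → . C X /], [F → . a a /], [F → . e / /] }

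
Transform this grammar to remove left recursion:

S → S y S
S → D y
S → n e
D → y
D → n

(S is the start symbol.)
S → D y S'
S → n e S'
S' → y S S'
S' → ε
D → y
D → n

S is directly left-recursive. The standard transformation for
  A → A α₁ | ... | A α_m | β₁ | ... | β_n
is
  A  → β₁ A' | ... | β_n A'
  A' → α₁ A' | ... | α_m A' | ε

S → D y becomes S → D y S'
S → n e becomes S → n e S'
S → S y S becomes S' → y S S'
Add S' → ε

Productions for other non-terminals are unchanged:
  D → y
  D → n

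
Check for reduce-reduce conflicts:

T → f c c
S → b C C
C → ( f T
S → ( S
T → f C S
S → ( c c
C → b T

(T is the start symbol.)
No reduce-reduce conflicts

Augment with T' → T and build the canonical LR(0) collection (I0 = CLOSURE({[T' → . T]}), then GOTO on every symbol after a dot until no new states appear). It has 19 states:
  I0: { [T → . f C S], [T → . f c c], [T' → . T] }  — shift
  I1: { [T' → T .] }  — accept
  I2: { [C → . ( f T], [C → . b T], [T → f . C S], [T → f . c c] }  — shift
  I3: { [C → ( . f T] }  — shift
  I4: { [S → . ( S], [S → . ( c c], [S → . b C C], [T → f C . S] }  — shift
  I5: { [C → b . T], [T → . f C S], [T → . f c c] }  — shift
  I6: { [T → f c . c] }  — shift
  I7: { [T → f c c .] }  — reduce
  I8: { [C → b T .] }  — reduce
  I9: { [S → ( . S], [S → ( . c c], [S → . ( S], [S → . ( c c], [S → . b C C] }  — shift
  I10: { [T → f C S .] }  — reduce
  I11: { [C → . ( f T], [C → . b T], [S → b . C C] }  — shift
  I12: { [C → . ( f T], [C → . b T], [S → b C . C] }  — shift
  I13: { [S → b C C .] }  — reduce
  I14: { [S → ( S .] }  — reduce
  I15: { [S → ( c . c] }  — shift
  I16: { [S → ( c c .] }  — reduce
  I17: { [C → ( f . T], [T → . f C S], [T → . f c c] }  — shift
  I18: { [C → ( f T .] }  — reduce

No state contains more than one complete item.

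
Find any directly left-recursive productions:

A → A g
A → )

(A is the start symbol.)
Yes, A is left-recursive

Direct left recursion occurs when N → N α for some non-terminal N (the right-hand side begins with the left-hand side itself).

A → A g: LEFT RECURSIVE (starts with A)
A → ): starts with ')'

The grammar has direct left recursion on: A.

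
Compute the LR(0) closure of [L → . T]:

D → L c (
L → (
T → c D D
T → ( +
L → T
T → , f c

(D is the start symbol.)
{ [L → . T], [T → . ( +], [T → . , f c], [T → . c D D] }

To compute CLOSURE, for each item [A → α.Bβ] where B is a non-terminal, add [B → .γ] for all productions B → γ; repeat for the newly added items until nothing changes.

Start with: [L → . T]
  [L → . T] has the dot before T: add [T → . c D D], [T → . ( +], [T → . , f c]
No further items can be added.

CLOSURE = { [L → . T], [T → . ( +], [T → . , f c], [T → . c D D] }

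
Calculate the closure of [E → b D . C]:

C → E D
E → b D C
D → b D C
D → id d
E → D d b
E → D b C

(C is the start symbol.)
{ [C → . E D], [D → . b D C], [D → . id d], [E → . D b C], [E → . D d b], [E → . b D C], [E → b D . C] }

Start with: [E → b D . C]
  [E → b D . C] has the dot before C: add [C → . E D]
  [C → . E D] has the dot before E: add [E → . b D C], [E → . D d b], [E → . D b C]
  [E → . D d b] has the dot before D: add [D → . b D C], [D → . id d]
No further items can be added.

CLOSURE = { [C → . E D], [D → . b D C], [D → . id d], [E → . D b C], [E → . D d b], [E → . b D C], [E → b D . C] }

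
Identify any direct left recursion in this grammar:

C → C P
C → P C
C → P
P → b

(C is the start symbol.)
Yes, C is left-recursive

C → C P: LEFT RECURSIVE (starts with C)
C → P C: starts with P
C → P: starts with P
P → b: starts with b

The grammar has direct left recursion on: C.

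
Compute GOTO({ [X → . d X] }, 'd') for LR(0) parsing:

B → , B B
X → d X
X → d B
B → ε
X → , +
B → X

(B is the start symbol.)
GOTO(I, 'd') = CLOSURE({ [A → αX.β] : [A → α.Xβ] ∈ I, X = 'd' })

Items with dot before 'd', with the dot advanced:
  [X → . d X] → [X → d . X]
Closure of the advanced items:
  [X → d . X] has the dot before X: add [X → . d X], [X → . d B], [X → . , +]

GOTO = { [X → . , +], [X → . d B], [X → . d X], [X → d . X] }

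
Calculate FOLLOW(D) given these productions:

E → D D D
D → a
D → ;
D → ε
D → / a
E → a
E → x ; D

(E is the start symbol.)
{ $, '/', ';', 'a' }

To compute FOLLOW(D), find every occurrence of D on a right-hand side N → α D β: add FIRST(β) \ {ε}, and if β is empty or nullable also add FOLLOW(N). Iterate to a fixed point.

In E → D D D: D is followed by D D, add FIRST(D D) \ {ε} = { '/', ';', 'a' }
  D D is nullable, so also add FOLLOW(E)
In E → D D D: D is followed by D, add FIRST(D) \ {ε} = { '/', ';', 'a' }
  D is nullable, so also add FOLLOW(E)
In E → D D D: D is at the end, add FOLLOW(E)
In E → x ; D: D is at the end, add FOLLOW(E)

The FOLLOW sets referred to above (computed the same way, to a fixed point):
  FOLLOW(E) = { $ }

Taking the union: FOLLOW(D) = { $, '/', ';', 'a' }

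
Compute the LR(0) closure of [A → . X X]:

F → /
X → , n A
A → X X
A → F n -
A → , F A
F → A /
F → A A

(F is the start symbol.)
{ [A → . X X], [X → . , n A] }

To compute CLOSURE, for each item [A → α.Bβ] where B is a non-terminal, add [B → .γ] for all productions B → γ; repeat for the newly added items until nothing changes.

Start with: [A → . X X]
  [A → . X X] has the dot before X: add [X → . , n A]
No further items can be added.

CLOSURE = { [A → . X X], [X → . , n A] }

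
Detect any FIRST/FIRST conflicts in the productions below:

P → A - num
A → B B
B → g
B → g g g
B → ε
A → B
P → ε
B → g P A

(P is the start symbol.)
Yes. A → B B / A → B on { 'g', ε }; B → g / B → g g g on { 'g' }; B → g / B → g P A on { 'g' }; B → g g g / B → g P A on { 'g' }

A FIRST/FIRST conflict occurs when two productions N → α and N → β for the same non-terminal have FIRST(α) ∩ FIRST(β) ≠ ∅ (with ε ∈ FIRST of a nullable right-hand side, so two nullable alternatives also conflict).

FIRST sets of the non-terminals at (or reachable through a nullable prefix from) the front of some alternative:
  FIRST(A) = { 'g', ε }
  FIRST(B) = { 'g', ε }

Productions for P:
  P → A - num: FIRST = { '-', 'g' }
  P → ε: FIRST = { ε }
Productions for A:
  A → B B: FIRST = { 'g', ε }
  A → B: FIRST = { 'g', ε }
Productions for B:
  B → g: FIRST = { 'g' }
  B → g g g: FIRST = { 'g' }
  B → ε: FIRST = { ε }
  B → g P A: FIRST = { 'g' }

Conflict for A: A → B B and A → B
  Overlap: { 'g', ε }
Conflict for B: B → g and B → g g g
  Overlap: { 'g' }
Conflict for B: B → g and B → g P A
  Overlap: { 'g' }
Conflict for B: B → g g g and B → g P A
  Overlap: { 'g' }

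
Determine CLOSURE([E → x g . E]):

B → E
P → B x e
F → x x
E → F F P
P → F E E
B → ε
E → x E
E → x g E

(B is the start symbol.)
{ [E → . F F P], [E → . x E], [E → . x g E], [E → x g . E], [F → . x x] }

To compute CLOSURE, for each item [A → α.Bβ] where B is a non-terminal, add [B → .γ] for all productions B → γ; repeat for the newly added items until nothing changes.

Start with: [E → x g . E]
  [E → x g . E] has the dot before E: add [E → . F F P], [E → . x E], [E → . x g E]
  [E → . F F P] has the dot before F: add [F → . x x]
No further items can be added.

CLOSURE = { [E → . F F P], [E → . x E], [E → . x g E], [E → x g . E], [F → . x x] }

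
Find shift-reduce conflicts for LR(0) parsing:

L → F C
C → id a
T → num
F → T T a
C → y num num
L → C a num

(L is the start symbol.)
No shift-reduce conflicts

Augment with L' → L and build the canonical LR(0) collection (I0 = CLOSURE({[L' → . L]}), then GOTO on every symbol after a dot until no new states appear). It has 16 states:
  I0: { [C → . id a], [C → . y num num], [F → . T T a], [L → . C a num], [L → . F C], [L' → . L], [T → . num] }  — shift
  I1: { [L → C . a num] }  — shift
  I2: { [C → . id a], [C → . y num num], [L → F . C] }  — shift
  I3: { [L' → L .] }  — accept
  I4: { [F → T . T a], [T → . num] }  — shift
  I5: { [C → id . a] }  — shift
  I6: { [T → num .] }  — reduce
  I7: { [C → y . num num] }  — shift
  I8: { [C → y num . num] }  — shift
  I9: { [C → y num num .] }  — reduce
  I10: { [C → id a .] }  — reduce
  I11: { [F → T T . a] }  — shift
  I12: { [F → T T a .] }  — reduce
  I13: { [L → F C .] }  — reduce
  I14: { [L → C a . num] }  — shift
  I15: { [L → C a num .] }  — reduce

No state contains both a complete item and a shift item.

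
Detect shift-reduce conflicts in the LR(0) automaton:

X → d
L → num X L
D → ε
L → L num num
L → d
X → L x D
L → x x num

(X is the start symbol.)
Yes — I9: [L → num X L .] vs [L → L . num num]

A shift-reduce conflict occurs when an LR(0) state has both:
  - a complete (reduce) item [A → α .] (dot at the end), and
  - a shift item [B → β . c γ] (dot before a terminal).

Augment with X' → X and build the canonical LR(0) collection (I0 = CLOSURE({[X' → . X]}), then GOTO on every symbol after a dot until no new states appear). It has 15 states:
  I0: { [L → . L num num], [L → . d], [L → . num X L], [L → . x x num], [X → . L x D], [X → . d], [X' → . X] }  — shift
  I1: { [L → L . num num], [X → L . x D] }  — shift
  I2: { [X' → X .] }  — accept
  I3: { [L → d .], [X → d .] }  — 2 reduces
  I4: { [L → . L num num], [L → . d], [L → . num X L], [L → . x x num], [L → num . X L], [X → . L x D], [X → . d] }  — shift
  I5: { [L → x . x num] }  — shift
  I6: { [L → x x . num] }  — shift
  I7: { [L → x x num .] }  — reduce
  I8: { [L → . L num num], [L → . d], [L → . num X L], [L → . x x num], [L → num X . L] }  — shift
  I9: { [L → L . num num], [L → num X L .] }  — shift, reduce
  I10: { [L → d .] }  — reduce
  I11: { [L → L num . num] }  — shift
  I12: { [L → L num num .] }  — reduce
  I13: { [D → .], [X → L x . D] }  — reduce
  I14: { [X → L x D .] }  — reduce

I9 contains reduce item [L → num X L .] and shift item [L → L . num num] — shift-reduce conflict.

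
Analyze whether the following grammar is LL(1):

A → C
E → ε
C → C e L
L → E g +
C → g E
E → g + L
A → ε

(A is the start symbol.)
Relevant sets:
  FIRST(C) = { 'g' }
  FOLLOW(A) = { $ }
  FOLLOW(E) = { $, 'e', 'g' }

For A:
  PREDICT(A → C) = { 'g' }
  PREDICT(A → ε) = { $ }
For E:
  PREDICT(E → ε) = { $, 'e', 'g' }
  PREDICT(E → g '+' L) = { 'g' }
For C:
  PREDICT(C → C e L) = { 'g' }
  PREDICT(C → g E) = { 'g' }
L has a single production, so nothing to check there.

Conflict found: Predict set conflict for E: { 'g' }
The grammar is NOT LL(1).

Answer: No. Predict set conflict for E: { 'g' }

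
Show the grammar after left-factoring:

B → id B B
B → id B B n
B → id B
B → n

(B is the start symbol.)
B → id B B'
B' → B B''
B'' → ε
B'' → n
B' → ε
B → n

Left-factoring transforms A → αβ₁ | αβ₂ into A → αA' and A' → β₁ | β₂
(α is the longest common prefix among the alternatives). Repeat until
no nonterminal has two alternatives with a common prefix.

Round 1: B has alternatives sharing prefix 'id B'. Introduce B': B → id B B'
  Add: B' → B
  Add: B' → B n
  Add: B' → ε

Round 2: B' has alternatives sharing prefix 'B'. Introduce B'': B' → B B''
  Add: B'' → ε
  Add: B'' → n

No remaining common prefixes — done.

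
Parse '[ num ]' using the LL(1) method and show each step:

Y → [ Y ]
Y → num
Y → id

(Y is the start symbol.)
Stack is shown with the top on the left.

Stack    Input      Action
--------------------------
Y $      [ num ] $  output Y → [ Y ]
[ Y ] $  [ num ] $  match '['
Y ] $    num ] $    output Y → num
num ] $  num ] $    match 'num'
] $      ] $        match ']'
$        $          accept

The string is accepted.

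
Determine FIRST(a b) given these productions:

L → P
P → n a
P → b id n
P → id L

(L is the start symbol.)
{ 'a' }

To compute FIRST(a b), process the symbols left to right:
Symbol a is a terminal. Add 'a' and stop.
FIRST(a b) = { 'a' }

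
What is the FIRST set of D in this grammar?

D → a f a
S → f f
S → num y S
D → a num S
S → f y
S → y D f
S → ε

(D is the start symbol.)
{ 'a' }

To compute FIRST(D), examine every production with D on the left-hand side, reading each right-hand side left to right until a non-nullable symbol is reached.

From D → a f a:
  - a is a terminal: add 'a' and stop
From D → a num S:
  - a is a terminal: add 'a' and stop

Collecting: FIRST(D) = { 'a' }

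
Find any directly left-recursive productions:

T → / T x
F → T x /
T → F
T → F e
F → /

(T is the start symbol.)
No direct left recursion

Direct left recursion occurs when N → N α for some non-terminal N (the right-hand side begins with the left-hand side itself).

T → / T x: starts with '/'
F → T x /: starts with T
T → F: starts with F
T → F e: starts with F
F → /: starts with '/'

No direct left recursion found.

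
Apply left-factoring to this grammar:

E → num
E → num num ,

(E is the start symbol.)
E → num E'
E' → ε
E' → num ,

Left-factoring transforms A → αβ₁ | αβ₂ into A → αA' and A' → β₁ | β₂
(α is the longest common prefix among the alternatives). Repeat until
no nonterminal has two alternatives with a common prefix.

Round 1: E has alternatives sharing prefix 'num'. Introduce E': E → num E'
  Add: E' → ε
  Add: E' → num ,

No remaining common prefixes — done.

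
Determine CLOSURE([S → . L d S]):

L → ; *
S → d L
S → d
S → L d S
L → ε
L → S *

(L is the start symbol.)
To compute CLOSURE, for each item [A → α.Bβ] where B is a non-terminal, add [B → .γ] for all productions B → γ; repeat for the newly added items until nothing changes.

Start with: [S → . L d S]
  [S → . L d S] has the dot before L: add [L → . ; *], [L → .], [L → . S *]
  [L → . S *] has the dot before S: add [S → . d L], [S → . d]
No further items can be added.

CLOSURE = { [L → . ; *], [L → . S *], [L → .], [S → . L d S], [S → . d L], [S → . d] }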